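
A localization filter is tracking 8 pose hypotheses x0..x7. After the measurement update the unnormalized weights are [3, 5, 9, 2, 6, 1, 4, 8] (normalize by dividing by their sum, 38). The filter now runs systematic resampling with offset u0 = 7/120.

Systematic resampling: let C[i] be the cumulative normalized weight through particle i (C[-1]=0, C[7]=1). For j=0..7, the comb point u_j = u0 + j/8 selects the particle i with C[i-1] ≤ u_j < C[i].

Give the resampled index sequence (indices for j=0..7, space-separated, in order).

0 1 2 2 4 5 7 7

C = [3/38, 4/19, 17/38, 1/2, 25/38, 13/19, 15/19, 1]
j=0: u_0=7/120 ∈ [0, 3/38) → index 0
j=1: u_1=11/60 ∈ [3/38, 4/19) → index 1
j=2: u_2=37/120 ∈ [4/19, 17/38) → index 2
j=3: u_3=13/30 ∈ [4/19, 17/38) → index 2
j=4: u_4=67/120 ∈ [1/2, 25/38) → index 4
j=5: u_5=41/60 ∈ [25/38, 13/19) → index 5
j=6: u_6=97/120 ∈ [15/19, 1) → index 7
j=7: u_7=14/15 ∈ [15/19, 1) → index 7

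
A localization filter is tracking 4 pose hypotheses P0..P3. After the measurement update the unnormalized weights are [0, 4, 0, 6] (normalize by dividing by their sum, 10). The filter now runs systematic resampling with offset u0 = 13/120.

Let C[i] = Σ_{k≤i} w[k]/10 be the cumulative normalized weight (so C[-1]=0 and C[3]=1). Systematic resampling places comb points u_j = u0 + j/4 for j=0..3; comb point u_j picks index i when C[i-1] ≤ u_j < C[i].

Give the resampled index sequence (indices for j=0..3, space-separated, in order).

C = [0, 2/5, 2/5, 1]
j=0: u_0=13/120 ∈ [0, 2/5) → index 1
j=1: u_1=43/120 ∈ [0, 2/5) → index 1
j=2: u_2=73/120 ∈ [2/5, 1) → index 3
j=3: u_3=103/120 ∈ [2/5, 1) → index 3

1 1 3 3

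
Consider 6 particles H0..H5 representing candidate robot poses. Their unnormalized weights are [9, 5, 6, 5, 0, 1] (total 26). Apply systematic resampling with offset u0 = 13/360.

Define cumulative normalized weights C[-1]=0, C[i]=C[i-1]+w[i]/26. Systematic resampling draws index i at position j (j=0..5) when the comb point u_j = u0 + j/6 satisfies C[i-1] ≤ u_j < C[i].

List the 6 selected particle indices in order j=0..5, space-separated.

C = [9/26, 7/13, 10/13, 25/26, 25/26, 1]
j=0: u_0=13/360 ∈ [0, 9/26) → index 0
j=1: u_1=73/360 ∈ [0, 9/26) → index 0
j=2: u_2=133/360 ∈ [9/26, 7/13) → index 1
j=3: u_3=193/360 ∈ [9/26, 7/13) → index 1
j=4: u_4=253/360 ∈ [7/13, 10/13) → index 2
j=5: u_5=313/360 ∈ [10/13, 25/26) → index 3

0 0 1 1 2 3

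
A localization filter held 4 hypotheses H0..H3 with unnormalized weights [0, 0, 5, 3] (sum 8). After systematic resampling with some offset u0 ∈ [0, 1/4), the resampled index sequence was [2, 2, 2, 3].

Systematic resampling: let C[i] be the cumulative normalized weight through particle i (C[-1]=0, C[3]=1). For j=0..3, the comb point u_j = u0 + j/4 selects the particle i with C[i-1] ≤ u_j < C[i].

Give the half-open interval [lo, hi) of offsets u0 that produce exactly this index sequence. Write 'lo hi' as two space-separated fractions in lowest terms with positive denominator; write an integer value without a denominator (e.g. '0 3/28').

0 1/8

C = [0, 0, 5/8, 1]
j=0 picked index 2: u0 ∈ [0, 5/8)
j=1 picked index 2: u0 ∈ [-1/4, 3/8)
j=2 picked index 2: u0 ∈ [-1/2, 1/8)
j=3 picked index 3: u0 ∈ [-1/8, 1/4)
intersection: [0, 1/8)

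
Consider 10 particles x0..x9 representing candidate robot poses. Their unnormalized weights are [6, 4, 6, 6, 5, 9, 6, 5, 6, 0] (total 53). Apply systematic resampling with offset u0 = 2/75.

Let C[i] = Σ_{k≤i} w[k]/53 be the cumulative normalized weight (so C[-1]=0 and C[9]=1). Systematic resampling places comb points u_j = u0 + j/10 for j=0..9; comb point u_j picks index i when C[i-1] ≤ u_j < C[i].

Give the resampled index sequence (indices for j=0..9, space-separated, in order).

C = [6/53, 10/53, 16/53, 22/53, 27/53, 36/53, 42/53, 47/53, 1, 1]
j=0: u_0=2/75 ∈ [0, 6/53) → index 0
j=1: u_1=19/150 ∈ [6/53, 10/53) → index 1
j=2: u_2=17/75 ∈ [10/53, 16/53) → index 2
j=3: u_3=49/150 ∈ [16/53, 22/53) → index 3
j=4: u_4=32/75 ∈ [22/53, 27/53) → index 4
j=5: u_5=79/150 ∈ [27/53, 36/53) → index 5
j=6: u_6=47/75 ∈ [27/53, 36/53) → index 5
j=7: u_7=109/150 ∈ [36/53, 42/53) → index 6
j=8: u_8=62/75 ∈ [42/53, 47/53) → index 7
j=9: u_9=139/150 ∈ [47/53, 1) → index 8

0 1 2 3 4 5 5 6 7 8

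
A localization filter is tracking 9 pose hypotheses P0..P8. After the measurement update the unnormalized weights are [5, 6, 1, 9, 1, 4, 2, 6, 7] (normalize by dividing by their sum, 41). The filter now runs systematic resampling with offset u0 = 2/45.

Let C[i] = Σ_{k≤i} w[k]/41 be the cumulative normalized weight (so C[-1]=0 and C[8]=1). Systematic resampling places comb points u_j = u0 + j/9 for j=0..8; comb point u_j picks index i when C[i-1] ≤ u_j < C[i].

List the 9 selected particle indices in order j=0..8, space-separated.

C = [5/41, 11/41, 12/41, 21/41, 22/41, 26/41, 28/41, 34/41, 1]
j=0: u_0=2/45 ∈ [0, 5/41) → index 0
j=1: u_1=7/45 ∈ [5/41, 11/41) → index 1
j=2: u_2=4/15 ∈ [5/41, 11/41) → index 1
j=3: u_3=17/45 ∈ [12/41, 21/41) → index 3
j=4: u_4=22/45 ∈ [12/41, 21/41) → index 3
j=5: u_5=3/5 ∈ [22/41, 26/41) → index 5
j=6: u_6=32/45 ∈ [28/41, 34/41) → index 7
j=7: u_7=37/45 ∈ [28/41, 34/41) → index 7
j=8: u_8=14/15 ∈ [34/41, 1) → index 8

0 1 1 3 3 5 7 7 8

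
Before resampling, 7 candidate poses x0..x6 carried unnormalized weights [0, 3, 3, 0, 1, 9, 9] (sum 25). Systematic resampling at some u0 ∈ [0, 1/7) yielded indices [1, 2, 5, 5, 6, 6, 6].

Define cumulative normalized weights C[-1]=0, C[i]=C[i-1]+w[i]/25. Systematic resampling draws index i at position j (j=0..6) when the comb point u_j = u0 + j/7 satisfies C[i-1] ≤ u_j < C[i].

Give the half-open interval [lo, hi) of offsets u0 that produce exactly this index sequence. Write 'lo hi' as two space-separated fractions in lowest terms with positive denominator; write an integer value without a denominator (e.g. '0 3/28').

12/175 17/175

C = [0, 3/25, 6/25, 6/25, 7/25, 16/25, 1]
j=0 picked index 1: u0 ∈ [0, 3/25)
j=1 picked index 2: u0 ∈ [-4/175, 17/175)
j=2 picked index 5: u0 ∈ [-1/175, 62/175)
j=3 picked index 5: u0 ∈ [-26/175, 37/175)
j=4 picked index 6: u0 ∈ [12/175, 3/7)
j=5 picked index 6: u0 ∈ [-13/175, 2/7)
j=6 picked index 6: u0 ∈ [-38/175, 1/7)
intersection: [12/175, 17/175)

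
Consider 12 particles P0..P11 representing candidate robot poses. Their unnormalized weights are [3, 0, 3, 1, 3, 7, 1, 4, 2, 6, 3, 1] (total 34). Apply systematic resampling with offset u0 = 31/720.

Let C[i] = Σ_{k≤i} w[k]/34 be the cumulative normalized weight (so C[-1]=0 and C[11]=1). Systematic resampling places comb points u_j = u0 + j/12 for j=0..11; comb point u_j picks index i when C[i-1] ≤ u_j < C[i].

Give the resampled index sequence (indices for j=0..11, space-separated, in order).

0 2 4 4 5 5 7 7 9 9 9 10

C = [3/34, 3/34, 3/17, 7/34, 5/17, 1/2, 9/17, 11/17, 12/17, 15/17, 33/34, 1]
j=0: u_0=31/720 ∈ [0, 3/34) → index 0
j=1: u_1=91/720 ∈ [3/34, 3/17) → index 2
j=2: u_2=151/720 ∈ [7/34, 5/17) → index 4
j=3: u_3=211/720 ∈ [7/34, 5/17) → index 4
j=4: u_4=271/720 ∈ [5/17, 1/2) → index 5
j=5: u_5=331/720 ∈ [5/17, 1/2) → index 5
j=6: u_6=391/720 ∈ [9/17, 11/17) → index 7
j=7: u_7=451/720 ∈ [9/17, 11/17) → index 7
j=8: u_8=511/720 ∈ [12/17, 15/17) → index 9
j=9: u_9=571/720 ∈ [12/17, 15/17) → index 9
j=10: u_10=631/720 ∈ [12/17, 15/17) → index 9
j=11: u_11=691/720 ∈ [15/17, 33/34) → index 10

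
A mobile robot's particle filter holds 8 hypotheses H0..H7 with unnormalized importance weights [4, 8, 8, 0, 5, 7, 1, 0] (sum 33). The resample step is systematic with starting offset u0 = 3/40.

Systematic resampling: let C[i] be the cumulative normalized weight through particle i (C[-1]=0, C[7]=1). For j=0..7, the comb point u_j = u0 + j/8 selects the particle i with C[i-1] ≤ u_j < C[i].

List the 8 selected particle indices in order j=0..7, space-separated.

C = [4/33, 4/11, 20/33, 20/33, 25/33, 32/33, 1, 1]
j=0: u_0=3/40 ∈ [0, 4/33) → index 0
j=1: u_1=1/5 ∈ [4/33, 4/11) → index 1
j=2: u_2=13/40 ∈ [4/33, 4/11) → index 1
j=3: u_3=9/20 ∈ [4/11, 20/33) → index 2
j=4: u_4=23/40 ∈ [4/11, 20/33) → index 2
j=5: u_5=7/10 ∈ [20/33, 25/33) → index 4
j=6: u_6=33/40 ∈ [25/33, 32/33) → index 5
j=7: u_7=19/20 ∈ [25/33, 32/33) → index 5

0 1 1 2 2 4 5 5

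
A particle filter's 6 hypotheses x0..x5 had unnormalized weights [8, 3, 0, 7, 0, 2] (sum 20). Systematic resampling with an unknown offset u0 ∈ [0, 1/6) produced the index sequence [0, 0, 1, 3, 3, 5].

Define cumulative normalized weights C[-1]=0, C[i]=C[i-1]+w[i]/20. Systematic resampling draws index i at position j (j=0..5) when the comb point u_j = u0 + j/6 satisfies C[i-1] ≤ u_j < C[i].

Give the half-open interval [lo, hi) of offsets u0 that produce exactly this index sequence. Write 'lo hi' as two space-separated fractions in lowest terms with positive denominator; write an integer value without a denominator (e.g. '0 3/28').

1/15 1/6

C = [2/5, 11/20, 11/20, 9/10, 9/10, 1]
j=0 picked index 0: u0 ∈ [0, 2/5)
j=1 picked index 0: u0 ∈ [-1/6, 7/30)
j=2 picked index 1: u0 ∈ [1/15, 13/60)
j=3 picked index 3: u0 ∈ [1/20, 2/5)
j=4 picked index 3: u0 ∈ [-7/60, 7/30)
j=5 picked index 5: u0 ∈ [1/15, 1/6)
intersection: [1/15, 1/6)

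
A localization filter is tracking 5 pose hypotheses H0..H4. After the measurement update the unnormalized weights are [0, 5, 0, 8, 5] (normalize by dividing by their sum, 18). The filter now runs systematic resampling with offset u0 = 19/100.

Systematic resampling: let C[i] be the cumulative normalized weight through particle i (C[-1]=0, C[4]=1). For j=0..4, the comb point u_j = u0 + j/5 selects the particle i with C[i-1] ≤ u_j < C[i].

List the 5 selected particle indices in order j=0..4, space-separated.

C = [0, 5/18, 5/18, 13/18, 1]
j=0: u_0=19/100 ∈ [0, 5/18) → index 1
j=1: u_1=39/100 ∈ [5/18, 13/18) → index 3
j=2: u_2=59/100 ∈ [5/18, 13/18) → index 3
j=3: u_3=79/100 ∈ [13/18, 1) → index 4
j=4: u_4=99/100 ∈ [13/18, 1) → index 4

1 3 3 4 4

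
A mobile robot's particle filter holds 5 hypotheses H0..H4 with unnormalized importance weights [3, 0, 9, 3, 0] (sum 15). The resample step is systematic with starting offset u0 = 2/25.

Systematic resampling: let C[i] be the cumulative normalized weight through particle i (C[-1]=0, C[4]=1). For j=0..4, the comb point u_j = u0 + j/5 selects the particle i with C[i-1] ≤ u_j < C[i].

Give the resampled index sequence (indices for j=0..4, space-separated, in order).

0 2 2 2 3

C = [1/5, 1/5, 4/5, 1, 1]
j=0: u_0=2/25 ∈ [0, 1/5) → index 0
j=1: u_1=7/25 ∈ [1/5, 4/5) → index 2
j=2: u_2=12/25 ∈ [1/5, 4/5) → index 2
j=3: u_3=17/25 ∈ [1/5, 4/5) → index 2
j=4: u_4=22/25 ∈ [4/5, 1) → index 3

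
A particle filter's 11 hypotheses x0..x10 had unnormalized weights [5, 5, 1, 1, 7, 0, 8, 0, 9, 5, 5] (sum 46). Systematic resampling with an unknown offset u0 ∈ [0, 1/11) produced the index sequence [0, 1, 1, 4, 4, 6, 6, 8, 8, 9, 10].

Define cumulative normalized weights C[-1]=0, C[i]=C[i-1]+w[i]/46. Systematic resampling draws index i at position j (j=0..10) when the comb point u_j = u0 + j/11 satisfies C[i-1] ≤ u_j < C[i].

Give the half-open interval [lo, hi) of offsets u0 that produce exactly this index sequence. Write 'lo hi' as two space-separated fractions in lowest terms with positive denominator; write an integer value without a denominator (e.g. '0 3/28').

C = [5/46, 5/23, 11/46, 6/23, 19/46, 19/46, 27/46, 27/46, 18/23, 41/46, 1]
j=0 picked index 0: u0 ∈ [0, 5/46)
j=1 picked index 1: u0 ∈ [9/506, 32/253)
j=2 picked index 1: u0 ∈ [-37/506, 9/253)
j=3 picked index 4: u0 ∈ [-3/253, 71/506)
j=4 picked index 4: u0 ∈ [-26/253, 25/506)
j=5 picked index 6: u0 ∈ [-21/506, 67/506)
j=6 picked index 6: u0 ∈ [-67/506, 21/506)
j=7 picked index 8: u0 ∈ [-25/506, 37/253)
j=8 picked index 8: u0 ∈ [-71/506, 14/253)
j=9 picked index 9: u0 ∈ [-9/253, 37/506)
j=10 picked index 10: u0 ∈ [-9/506, 1/11)
intersection: [9/506, 9/253)

9/506 9/253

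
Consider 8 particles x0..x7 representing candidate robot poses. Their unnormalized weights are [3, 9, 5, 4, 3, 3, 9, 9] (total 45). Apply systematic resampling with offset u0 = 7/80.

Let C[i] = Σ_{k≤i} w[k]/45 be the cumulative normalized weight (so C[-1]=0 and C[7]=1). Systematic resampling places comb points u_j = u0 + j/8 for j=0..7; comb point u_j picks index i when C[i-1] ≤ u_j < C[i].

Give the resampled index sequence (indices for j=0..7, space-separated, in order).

C = [1/15, 4/15, 17/45, 7/15, 8/15, 3/5, 4/5, 1]
j=0: u_0=7/80 ∈ [1/15, 4/15) → index 1
j=1: u_1=17/80 ∈ [1/15, 4/15) → index 1
j=2: u_2=27/80 ∈ [4/15, 17/45) → index 2
j=3: u_3=37/80 ∈ [17/45, 7/15) → index 3
j=4: u_4=47/80 ∈ [8/15, 3/5) → index 5
j=5: u_5=57/80 ∈ [3/5, 4/5) → index 6
j=6: u_6=67/80 ∈ [4/5, 1) → index 7
j=7: u_7=77/80 ∈ [4/5, 1) → index 7

1 1 2 3 5 6 7 7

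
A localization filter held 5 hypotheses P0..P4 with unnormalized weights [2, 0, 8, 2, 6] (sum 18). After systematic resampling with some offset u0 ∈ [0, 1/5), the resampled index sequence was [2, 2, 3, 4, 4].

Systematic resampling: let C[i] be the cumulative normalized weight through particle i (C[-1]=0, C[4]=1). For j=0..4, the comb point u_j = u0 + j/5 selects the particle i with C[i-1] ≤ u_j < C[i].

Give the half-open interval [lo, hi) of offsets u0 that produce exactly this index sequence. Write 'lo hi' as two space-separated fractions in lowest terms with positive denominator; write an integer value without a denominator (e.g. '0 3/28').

7/45 1/5

C = [1/9, 1/9, 5/9, 2/3, 1]
j=0 picked index 2: u0 ∈ [1/9, 5/9)
j=1 picked index 2: u0 ∈ [-4/45, 16/45)
j=2 picked index 3: u0 ∈ [7/45, 4/15)
j=3 picked index 4: u0 ∈ [1/15, 2/5)
j=4 picked index 4: u0 ∈ [-2/15, 1/5)
intersection: [7/45, 1/5)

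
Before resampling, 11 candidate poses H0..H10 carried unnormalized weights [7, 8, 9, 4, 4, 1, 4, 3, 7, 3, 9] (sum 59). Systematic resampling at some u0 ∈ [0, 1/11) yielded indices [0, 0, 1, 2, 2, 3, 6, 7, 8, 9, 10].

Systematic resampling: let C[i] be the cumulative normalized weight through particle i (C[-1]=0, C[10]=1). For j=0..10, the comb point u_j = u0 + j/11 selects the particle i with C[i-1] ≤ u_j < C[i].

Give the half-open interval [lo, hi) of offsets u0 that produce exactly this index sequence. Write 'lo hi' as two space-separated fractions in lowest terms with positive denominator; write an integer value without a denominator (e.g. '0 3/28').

9/649 13/649

C = [7/59, 15/59, 24/59, 28/59, 32/59, 33/59, 37/59, 40/59, 47/59, 50/59, 1]
j=0 picked index 0: u0 ∈ [0, 7/59)
j=1 picked index 0: u0 ∈ [-1/11, 18/649)
j=2 picked index 1: u0 ∈ [-41/649, 47/649)
j=3 picked index 2: u0 ∈ [-12/649, 87/649)
j=4 picked index 2: u0 ∈ [-71/649, 28/649)
j=5 picked index 3: u0 ∈ [-31/649, 13/649)
j=6 picked index 6: u0 ∈ [9/649, 53/649)
j=7 picked index 7: u0 ∈ [-6/649, 27/649)
j=8 picked index 8: u0 ∈ [-32/649, 45/649)
j=9 picked index 9: u0 ∈ [-14/649, 19/649)
j=10 picked index 10: u0 ∈ [-40/649, 1/11)
intersection: [9/649, 13/649)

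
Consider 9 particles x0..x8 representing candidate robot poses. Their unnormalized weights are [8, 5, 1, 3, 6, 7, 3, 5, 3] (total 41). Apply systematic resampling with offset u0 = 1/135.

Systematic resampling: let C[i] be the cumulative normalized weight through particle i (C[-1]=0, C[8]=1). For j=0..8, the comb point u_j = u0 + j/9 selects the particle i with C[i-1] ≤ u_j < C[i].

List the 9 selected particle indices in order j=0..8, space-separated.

C = [8/41, 13/41, 14/41, 17/41, 23/41, 30/41, 33/41, 38/41, 1]
j=0: u_0=1/135 ∈ [0, 8/41) → index 0
j=1: u_1=16/135 ∈ [0, 8/41) → index 0
j=2: u_2=31/135 ∈ [8/41, 13/41) → index 1
j=3: u_3=46/135 ∈ [13/41, 14/41) → index 2
j=4: u_4=61/135 ∈ [17/41, 23/41) → index 4
j=5: u_5=76/135 ∈ [23/41, 30/41) → index 5
j=6: u_6=91/135 ∈ [23/41, 30/41) → index 5
j=7: u_7=106/135 ∈ [30/41, 33/41) → index 6
j=8: u_8=121/135 ∈ [33/41, 38/41) → index 7

0 0 1 2 4 5 5 6 7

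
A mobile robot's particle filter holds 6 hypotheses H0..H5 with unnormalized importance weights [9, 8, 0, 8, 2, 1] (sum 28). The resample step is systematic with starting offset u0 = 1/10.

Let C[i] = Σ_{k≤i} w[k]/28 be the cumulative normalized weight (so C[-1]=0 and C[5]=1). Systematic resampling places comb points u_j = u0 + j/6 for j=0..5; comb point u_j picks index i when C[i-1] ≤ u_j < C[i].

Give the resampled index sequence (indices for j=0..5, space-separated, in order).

0 0 1 1 3 4

C = [9/28, 17/28, 17/28, 25/28, 27/28, 1]
j=0: u_0=1/10 ∈ [0, 9/28) → index 0
j=1: u_1=4/15 ∈ [0, 9/28) → index 0
j=2: u_2=13/30 ∈ [9/28, 17/28) → index 1
j=3: u_3=3/5 ∈ [9/28, 17/28) → index 1
j=4: u_4=23/30 ∈ [17/28, 25/28) → index 3
j=5: u_5=14/15 ∈ [25/28, 27/28) → index 4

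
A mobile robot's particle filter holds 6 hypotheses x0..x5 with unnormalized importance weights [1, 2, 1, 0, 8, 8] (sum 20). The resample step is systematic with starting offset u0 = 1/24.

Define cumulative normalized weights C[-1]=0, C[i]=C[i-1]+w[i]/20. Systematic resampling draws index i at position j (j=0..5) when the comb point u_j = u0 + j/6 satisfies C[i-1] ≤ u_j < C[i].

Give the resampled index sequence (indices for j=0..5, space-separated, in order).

C = [1/20, 3/20, 1/5, 1/5, 3/5, 1]
j=0: u_0=1/24 ∈ [0, 1/20) → index 0
j=1: u_1=5/24 ∈ [1/5, 3/5) → index 4
j=2: u_2=3/8 ∈ [1/5, 3/5) → index 4
j=3: u_3=13/24 ∈ [1/5, 3/5) → index 4
j=4: u_4=17/24 ∈ [3/5, 1) → index 5
j=5: u_5=7/8 ∈ [3/5, 1) → index 5

0 4 4 4 5 5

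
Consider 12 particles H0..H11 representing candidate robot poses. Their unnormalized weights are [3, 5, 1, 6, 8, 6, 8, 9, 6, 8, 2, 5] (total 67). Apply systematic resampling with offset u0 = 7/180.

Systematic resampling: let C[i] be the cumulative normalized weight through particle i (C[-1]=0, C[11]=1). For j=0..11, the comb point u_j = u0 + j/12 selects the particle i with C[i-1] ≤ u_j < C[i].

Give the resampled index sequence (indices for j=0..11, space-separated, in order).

0 2 3 4 5 6 6 7 8 9 9 11

C = [3/67, 8/67, 9/67, 15/67, 23/67, 29/67, 37/67, 46/67, 52/67, 60/67, 62/67, 1]
j=0: u_0=7/180 ∈ [0, 3/67) → index 0
j=1: u_1=11/90 ∈ [8/67, 9/67) → index 2
j=2: u_2=37/180 ∈ [9/67, 15/67) → index 3
j=3: u_3=13/45 ∈ [15/67, 23/67) → index 4
j=4: u_4=67/180 ∈ [23/67, 29/67) → index 5
j=5: u_5=41/90 ∈ [29/67, 37/67) → index 6
j=6: u_6=97/180 ∈ [29/67, 37/67) → index 6
j=7: u_7=28/45 ∈ [37/67, 46/67) → index 7
j=8: u_8=127/180 ∈ [46/67, 52/67) → index 8
j=9: u_9=71/90 ∈ [52/67, 60/67) → index 9
j=10: u_10=157/180 ∈ [52/67, 60/67) → index 9
j=11: u_11=43/45 ∈ [62/67, 1) → index 11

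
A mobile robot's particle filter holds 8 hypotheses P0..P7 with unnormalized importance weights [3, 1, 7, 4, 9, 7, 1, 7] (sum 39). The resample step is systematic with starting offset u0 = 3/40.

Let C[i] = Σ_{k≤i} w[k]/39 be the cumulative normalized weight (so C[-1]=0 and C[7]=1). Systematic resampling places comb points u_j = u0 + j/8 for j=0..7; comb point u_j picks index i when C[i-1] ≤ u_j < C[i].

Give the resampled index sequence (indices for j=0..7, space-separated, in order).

0 2 3 4 4 5 7 7

C = [1/13, 4/39, 11/39, 5/13, 8/13, 31/39, 32/39, 1]
j=0: u_0=3/40 ∈ [0, 1/13) → index 0
j=1: u_1=1/5 ∈ [4/39, 11/39) → index 2
j=2: u_2=13/40 ∈ [11/39, 5/13) → index 3
j=3: u_3=9/20 ∈ [5/13, 8/13) → index 4
j=4: u_4=23/40 ∈ [5/13, 8/13) → index 4
j=5: u_5=7/10 ∈ [8/13, 31/39) → index 5
j=6: u_6=33/40 ∈ [32/39, 1) → index 7
j=7: u_7=19/20 ∈ [32/39, 1) → index 7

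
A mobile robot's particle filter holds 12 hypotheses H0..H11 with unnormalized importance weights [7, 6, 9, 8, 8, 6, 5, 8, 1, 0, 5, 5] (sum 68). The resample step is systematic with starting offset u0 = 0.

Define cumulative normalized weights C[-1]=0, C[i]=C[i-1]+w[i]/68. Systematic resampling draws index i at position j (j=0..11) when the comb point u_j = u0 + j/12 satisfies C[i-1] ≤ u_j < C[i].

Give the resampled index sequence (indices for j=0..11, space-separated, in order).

C = [7/68, 13/68, 11/34, 15/34, 19/34, 11/17, 49/68, 57/68, 29/34, 29/34, 63/68, 1]
j=0: u_0=0 ∈ [0, 7/68) → index 0
j=1: u_1=1/12 ∈ [0, 7/68) → index 0
j=2: u_2=1/6 ∈ [7/68, 13/68) → index 1
j=3: u_3=1/4 ∈ [13/68, 11/34) → index 2
j=4: u_4=1/3 ∈ [11/34, 15/34) → index 3
j=5: u_5=5/12 ∈ [11/34, 15/34) → index 3
j=6: u_6=1/2 ∈ [15/34, 19/34) → index 4
j=7: u_7=7/12 ∈ [19/34, 11/17) → index 5
j=8: u_8=2/3 ∈ [11/17, 49/68) → index 6
j=9: u_9=3/4 ∈ [49/68, 57/68) → index 7
j=10: u_10=5/6 ∈ [49/68, 57/68) → index 7
j=11: u_11=11/12 ∈ [29/34, 63/68) → index 10

0 0 1 2 3 3 4 5 6 7 7 10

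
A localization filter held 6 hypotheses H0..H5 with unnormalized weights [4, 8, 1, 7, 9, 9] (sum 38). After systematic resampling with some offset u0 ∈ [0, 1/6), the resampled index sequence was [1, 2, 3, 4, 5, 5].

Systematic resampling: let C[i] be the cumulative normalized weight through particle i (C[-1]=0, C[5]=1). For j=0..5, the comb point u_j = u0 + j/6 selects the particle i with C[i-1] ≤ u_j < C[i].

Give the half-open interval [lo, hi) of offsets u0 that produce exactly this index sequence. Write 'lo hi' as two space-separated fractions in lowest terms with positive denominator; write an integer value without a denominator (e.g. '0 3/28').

17/114 1/6

C = [2/19, 6/19, 13/38, 10/19, 29/38, 1]
j=0 picked index 1: u0 ∈ [2/19, 6/19)
j=1 picked index 2: u0 ∈ [17/114, 10/57)
j=2 picked index 3: u0 ∈ [1/114, 11/57)
j=3 picked index 4: u0 ∈ [1/38, 5/19)
j=4 picked index 5: u0 ∈ [11/114, 1/3)
j=5 picked index 5: u0 ∈ [-4/57, 1/6)
intersection: [17/114, 1/6)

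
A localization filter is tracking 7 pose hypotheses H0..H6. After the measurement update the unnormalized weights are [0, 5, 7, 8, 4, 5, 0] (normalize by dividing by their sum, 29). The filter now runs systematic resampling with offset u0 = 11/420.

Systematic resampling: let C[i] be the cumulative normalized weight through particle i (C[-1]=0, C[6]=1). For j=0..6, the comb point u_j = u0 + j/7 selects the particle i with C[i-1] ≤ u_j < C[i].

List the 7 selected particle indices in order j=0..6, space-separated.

C = [0, 5/29, 12/29, 20/29, 24/29, 1, 1]
j=0: u_0=11/420 ∈ [0, 5/29) → index 1
j=1: u_1=71/420 ∈ [0, 5/29) → index 1
j=2: u_2=131/420 ∈ [5/29, 12/29) → index 2
j=3: u_3=191/420 ∈ [12/29, 20/29) → index 3
j=4: u_4=251/420 ∈ [12/29, 20/29) → index 3
j=5: u_5=311/420 ∈ [20/29, 24/29) → index 4
j=6: u_6=53/60 ∈ [24/29, 1) → index 5

1 1 2 3 3 4 5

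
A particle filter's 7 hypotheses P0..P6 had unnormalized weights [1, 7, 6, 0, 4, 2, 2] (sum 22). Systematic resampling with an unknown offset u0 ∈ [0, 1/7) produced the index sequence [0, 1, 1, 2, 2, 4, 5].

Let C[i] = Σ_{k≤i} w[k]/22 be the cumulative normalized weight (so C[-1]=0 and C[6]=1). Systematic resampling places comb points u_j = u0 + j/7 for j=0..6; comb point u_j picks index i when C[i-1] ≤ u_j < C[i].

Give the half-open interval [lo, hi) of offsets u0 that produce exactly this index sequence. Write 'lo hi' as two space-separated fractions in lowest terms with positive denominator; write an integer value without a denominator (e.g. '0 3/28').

0 1/22

C = [1/22, 4/11, 7/11, 7/11, 9/11, 10/11, 1]
j=0 picked index 0: u0 ∈ [0, 1/22)
j=1 picked index 1: u0 ∈ [-15/154, 17/77)
j=2 picked index 1: u0 ∈ [-37/154, 6/77)
j=3 picked index 2: u0 ∈ [-5/77, 16/77)
j=4 picked index 2: u0 ∈ [-16/77, 5/77)
j=5 picked index 4: u0 ∈ [-6/77, 8/77)
j=6 picked index 5: u0 ∈ [-3/77, 4/77)
intersection: [0, 1/22)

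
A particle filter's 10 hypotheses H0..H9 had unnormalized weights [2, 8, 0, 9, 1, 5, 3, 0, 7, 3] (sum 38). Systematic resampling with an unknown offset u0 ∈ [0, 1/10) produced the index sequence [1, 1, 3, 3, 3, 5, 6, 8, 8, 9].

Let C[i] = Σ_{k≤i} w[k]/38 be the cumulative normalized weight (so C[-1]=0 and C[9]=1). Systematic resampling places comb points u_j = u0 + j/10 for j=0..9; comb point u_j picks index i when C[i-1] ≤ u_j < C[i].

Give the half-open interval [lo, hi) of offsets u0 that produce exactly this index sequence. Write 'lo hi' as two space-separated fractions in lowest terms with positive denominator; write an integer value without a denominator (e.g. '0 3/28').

C = [1/19, 5/19, 5/19, 1/2, 10/19, 25/38, 14/19, 14/19, 35/38, 1]
j=0 picked index 1: u0 ∈ [1/19, 5/19)
j=1 picked index 1: u0 ∈ [-9/190, 31/190)
j=2 picked index 3: u0 ∈ [6/95, 3/10)
j=3 picked index 3: u0 ∈ [-7/190, 1/5)
j=4 picked index 3: u0 ∈ [-13/95, 1/10)
j=5 picked index 5: u0 ∈ [1/38, 3/19)
j=6 picked index 6: u0 ∈ [11/190, 13/95)
j=7 picked index 8: u0 ∈ [7/190, 21/95)
j=8 picked index 8: u0 ∈ [-6/95, 23/190)
j=9 picked index 9: u0 ∈ [2/95, 1/10)
intersection: [6/95, 1/10)

6/95 1/10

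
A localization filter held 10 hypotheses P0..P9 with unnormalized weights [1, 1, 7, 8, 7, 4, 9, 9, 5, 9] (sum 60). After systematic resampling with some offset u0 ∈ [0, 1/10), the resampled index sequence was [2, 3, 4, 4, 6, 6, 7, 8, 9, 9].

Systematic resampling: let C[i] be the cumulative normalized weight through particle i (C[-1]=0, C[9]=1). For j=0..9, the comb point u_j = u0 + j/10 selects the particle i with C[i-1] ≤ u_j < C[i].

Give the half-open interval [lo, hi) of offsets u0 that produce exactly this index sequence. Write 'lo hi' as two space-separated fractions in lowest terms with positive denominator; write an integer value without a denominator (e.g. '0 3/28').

C = [1/60, 1/30, 3/20, 17/60, 2/5, 7/15, 37/60, 23/30, 17/20, 1]
j=0 picked index 2: u0 ∈ [1/30, 3/20)
j=1 picked index 3: u0 ∈ [1/20, 11/60)
j=2 picked index 4: u0 ∈ [1/12, 1/5)
j=3 picked index 4: u0 ∈ [-1/60, 1/10)
j=4 picked index 6: u0 ∈ [1/15, 13/60)
j=5 picked index 6: u0 ∈ [-1/30, 7/60)
j=6 picked index 7: u0 ∈ [1/60, 1/6)
j=7 picked index 8: u0 ∈ [1/15, 3/20)
j=8 picked index 9: u0 ∈ [1/20, 1/5)
j=9 picked index 9: u0 ∈ [-1/20, 1/10)
intersection: [1/12, 1/10)

1/12 1/10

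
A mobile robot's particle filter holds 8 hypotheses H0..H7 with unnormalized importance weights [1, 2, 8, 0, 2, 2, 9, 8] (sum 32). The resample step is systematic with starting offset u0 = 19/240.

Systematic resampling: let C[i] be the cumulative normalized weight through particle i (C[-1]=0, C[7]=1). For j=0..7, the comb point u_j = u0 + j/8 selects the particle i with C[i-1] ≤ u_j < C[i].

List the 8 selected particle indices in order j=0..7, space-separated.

1 2 2 5 6 6 7 7

C = [1/32, 3/32, 11/32, 11/32, 13/32, 15/32, 3/4, 1]
j=0: u_0=19/240 ∈ [1/32, 3/32) → index 1
j=1: u_1=49/240 ∈ [3/32, 11/32) → index 2
j=2: u_2=79/240 ∈ [3/32, 11/32) → index 2
j=3: u_3=109/240 ∈ [13/32, 15/32) → index 5
j=4: u_4=139/240 ∈ [15/32, 3/4) → index 6
j=5: u_5=169/240 ∈ [15/32, 3/4) → index 6
j=6: u_6=199/240 ∈ [3/4, 1) → index 7
j=7: u_7=229/240 ∈ [3/4, 1) → index 7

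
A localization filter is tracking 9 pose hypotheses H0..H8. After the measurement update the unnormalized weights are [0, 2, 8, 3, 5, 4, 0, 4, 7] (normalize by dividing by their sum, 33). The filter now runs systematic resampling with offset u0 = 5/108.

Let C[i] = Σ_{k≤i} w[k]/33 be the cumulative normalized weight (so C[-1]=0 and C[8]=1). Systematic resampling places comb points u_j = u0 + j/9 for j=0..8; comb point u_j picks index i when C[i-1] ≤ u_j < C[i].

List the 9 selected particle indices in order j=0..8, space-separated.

1 2 2 3 4 5 7 8 8

C = [0, 2/33, 10/33, 13/33, 6/11, 2/3, 2/3, 26/33, 1]
j=0: u_0=5/108 ∈ [0, 2/33) → index 1
j=1: u_1=17/108 ∈ [2/33, 10/33) → index 2
j=2: u_2=29/108 ∈ [2/33, 10/33) → index 2
j=3: u_3=41/108 ∈ [10/33, 13/33) → index 3
j=4: u_4=53/108 ∈ [13/33, 6/11) → index 4
j=5: u_5=65/108 ∈ [6/11, 2/3) → index 5
j=6: u_6=77/108 ∈ [2/3, 26/33) → index 7
j=7: u_7=89/108 ∈ [26/33, 1) → index 8
j=8: u_8=101/108 ∈ [26/33, 1) → index 8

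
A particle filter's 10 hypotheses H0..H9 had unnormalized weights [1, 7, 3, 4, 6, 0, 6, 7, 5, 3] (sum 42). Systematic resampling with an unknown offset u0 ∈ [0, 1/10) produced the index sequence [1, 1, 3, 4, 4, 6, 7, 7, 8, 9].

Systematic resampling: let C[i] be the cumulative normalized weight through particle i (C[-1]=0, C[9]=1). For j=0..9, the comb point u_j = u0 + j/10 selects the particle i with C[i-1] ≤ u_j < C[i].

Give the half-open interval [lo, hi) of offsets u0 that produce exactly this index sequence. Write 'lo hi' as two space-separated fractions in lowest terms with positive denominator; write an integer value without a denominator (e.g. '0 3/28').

C = [1/42, 4/21, 11/42, 5/14, 1/2, 1/2, 9/14, 17/21, 13/14, 1]
j=0 picked index 1: u0 ∈ [1/42, 4/21)
j=1 picked index 1: u0 ∈ [-8/105, 19/210)
j=2 picked index 3: u0 ∈ [13/210, 11/70)
j=3 picked index 4: u0 ∈ [2/35, 1/5)
j=4 picked index 4: u0 ∈ [-3/70, 1/10)
j=5 picked index 6: u0 ∈ [0, 1/7)
j=6 picked index 7: u0 ∈ [3/70, 22/105)
j=7 picked index 7: u0 ∈ [-2/35, 23/210)
j=8 picked index 8: u0 ∈ [1/105, 9/70)
j=9 picked index 9: u0 ∈ [1/35, 1/10)
intersection: [13/210, 19/210)

13/210 19/210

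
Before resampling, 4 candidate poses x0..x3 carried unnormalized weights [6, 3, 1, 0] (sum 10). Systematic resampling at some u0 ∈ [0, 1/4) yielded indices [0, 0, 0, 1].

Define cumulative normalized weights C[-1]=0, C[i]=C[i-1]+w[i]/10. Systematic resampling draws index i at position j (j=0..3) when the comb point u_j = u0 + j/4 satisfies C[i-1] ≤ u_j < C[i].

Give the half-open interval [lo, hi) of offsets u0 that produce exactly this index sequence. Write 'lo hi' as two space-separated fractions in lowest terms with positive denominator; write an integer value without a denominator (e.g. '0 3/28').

0 1/10

C = [3/5, 9/10, 1, 1]
j=0 picked index 0: u0 ∈ [0, 3/5)
j=1 picked index 0: u0 ∈ [-1/4, 7/20)
j=2 picked index 0: u0 ∈ [-1/2, 1/10)
j=3 picked index 1: u0 ∈ [-3/20, 3/20)
intersection: [0, 1/10)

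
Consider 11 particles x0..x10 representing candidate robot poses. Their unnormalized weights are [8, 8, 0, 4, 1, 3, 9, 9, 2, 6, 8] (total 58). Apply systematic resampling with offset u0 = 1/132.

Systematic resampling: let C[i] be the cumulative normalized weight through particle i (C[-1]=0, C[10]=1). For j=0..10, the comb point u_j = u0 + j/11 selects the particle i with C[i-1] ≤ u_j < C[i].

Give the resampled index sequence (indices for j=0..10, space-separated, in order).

C = [4/29, 8/29, 8/29, 10/29, 21/58, 12/29, 33/58, 21/29, 22/29, 25/29, 1]
j=0: u_0=1/132 ∈ [0, 4/29) → index 0
j=1: u_1=13/132 ∈ [0, 4/29) → index 0
j=2: u_2=25/132 ∈ [4/29, 8/29) → index 1
j=3: u_3=37/132 ∈ [8/29, 10/29) → index 3
j=4: u_4=49/132 ∈ [21/58, 12/29) → index 5
j=5: u_5=61/132 ∈ [12/29, 33/58) → index 6
j=6: u_6=73/132 ∈ [12/29, 33/58) → index 6
j=7: u_7=85/132 ∈ [33/58, 21/29) → index 7
j=8: u_8=97/132 ∈ [21/29, 22/29) → index 8
j=9: u_9=109/132 ∈ [22/29, 25/29) → index 9
j=10: u_10=11/12 ∈ [25/29, 1) → index 10

0 0 1 3 5 6 6 7 8 9 10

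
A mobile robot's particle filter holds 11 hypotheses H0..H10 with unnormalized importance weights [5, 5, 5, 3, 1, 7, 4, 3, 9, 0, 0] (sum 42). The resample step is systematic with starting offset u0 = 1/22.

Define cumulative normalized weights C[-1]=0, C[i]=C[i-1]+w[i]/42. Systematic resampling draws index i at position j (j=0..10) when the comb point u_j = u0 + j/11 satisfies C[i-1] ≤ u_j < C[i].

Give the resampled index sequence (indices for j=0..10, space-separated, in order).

0 1 1 2 3 5 5 6 7 8 8

C = [5/42, 5/21, 5/14, 3/7, 19/42, 13/21, 5/7, 11/14, 1, 1, 1]
j=0: u_0=1/22 ∈ [0, 5/42) → index 0
j=1: u_1=3/22 ∈ [5/42, 5/21) → index 1
j=2: u_2=5/22 ∈ [5/42, 5/21) → index 1
j=3: u_3=7/22 ∈ [5/21, 5/14) → index 2
j=4: u_4=9/22 ∈ [5/14, 3/7) → index 3
j=5: u_5=1/2 ∈ [19/42, 13/21) → index 5
j=6: u_6=13/22 ∈ [19/42, 13/21) → index 5
j=7: u_7=15/22 ∈ [13/21, 5/7) → index 6
j=8: u_8=17/22 ∈ [5/7, 11/14) → index 7
j=9: u_9=19/22 ∈ [11/14, 1) → index 8
j=10: u_10=21/22 ∈ [11/14, 1) → index 8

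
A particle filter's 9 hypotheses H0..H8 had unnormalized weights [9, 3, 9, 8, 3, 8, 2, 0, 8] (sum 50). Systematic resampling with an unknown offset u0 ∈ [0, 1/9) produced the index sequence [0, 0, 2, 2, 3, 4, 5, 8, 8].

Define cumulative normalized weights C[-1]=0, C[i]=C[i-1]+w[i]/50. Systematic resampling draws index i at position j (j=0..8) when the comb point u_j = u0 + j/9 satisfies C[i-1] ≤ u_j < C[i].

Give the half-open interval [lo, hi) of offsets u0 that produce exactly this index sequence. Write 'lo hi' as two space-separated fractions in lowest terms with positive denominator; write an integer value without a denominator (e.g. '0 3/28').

C = [9/50, 6/25, 21/50, 29/50, 16/25, 4/5, 21/25, 21/25, 1]
j=0 picked index 0: u0 ∈ [0, 9/50)
j=1 picked index 0: u0 ∈ [-1/9, 31/450)
j=2 picked index 2: u0 ∈ [4/225, 89/450)
j=3 picked index 2: u0 ∈ [-7/75, 13/150)
j=4 picked index 3: u0 ∈ [-11/450, 61/450)
j=5 picked index 4: u0 ∈ [11/450, 19/225)
j=6 picked index 5: u0 ∈ [-2/75, 2/15)
j=7 picked index 8: u0 ∈ [14/225, 2/9)
j=8 picked index 8: u0 ∈ [-11/225, 1/9)
intersection: [14/225, 31/450)

14/225 31/450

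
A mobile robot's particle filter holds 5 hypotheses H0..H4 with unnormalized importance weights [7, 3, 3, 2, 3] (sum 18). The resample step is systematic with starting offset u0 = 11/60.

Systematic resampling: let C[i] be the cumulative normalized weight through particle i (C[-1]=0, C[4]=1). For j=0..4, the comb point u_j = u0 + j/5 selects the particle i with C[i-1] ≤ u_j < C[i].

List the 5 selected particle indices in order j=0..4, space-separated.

C = [7/18, 5/9, 13/18, 5/6, 1]
j=0: u_0=11/60 ∈ [0, 7/18) → index 0
j=1: u_1=23/60 ∈ [0, 7/18) → index 0
j=2: u_2=7/12 ∈ [5/9, 13/18) → index 2
j=3: u_3=47/60 ∈ [13/18, 5/6) → index 3
j=4: u_4=59/60 ∈ [5/6, 1) → index 4

0 0 2 3 4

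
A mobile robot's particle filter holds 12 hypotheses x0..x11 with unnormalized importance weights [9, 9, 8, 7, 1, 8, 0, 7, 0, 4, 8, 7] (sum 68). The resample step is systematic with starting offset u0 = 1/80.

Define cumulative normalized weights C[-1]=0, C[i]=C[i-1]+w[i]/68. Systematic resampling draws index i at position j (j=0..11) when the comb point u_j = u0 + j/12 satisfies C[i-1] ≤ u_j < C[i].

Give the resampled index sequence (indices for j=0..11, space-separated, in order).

C = [9/68, 9/34, 13/34, 33/68, 1/2, 21/34, 21/34, 49/68, 49/68, 53/68, 61/68, 1]
j=0: u_0=1/80 ∈ [0, 9/68) → index 0
j=1: u_1=23/240 ∈ [0, 9/68) → index 0
j=2: u_2=43/240 ∈ [9/68, 9/34) → index 1
j=3: u_3=21/80 ∈ [9/68, 9/34) → index 1
j=4: u_4=83/240 ∈ [9/34, 13/34) → index 2
j=5: u_5=103/240 ∈ [13/34, 33/68) → index 3
j=6: u_6=41/80 ∈ [1/2, 21/34) → index 5
j=7: u_7=143/240 ∈ [1/2, 21/34) → index 5
j=8: u_8=163/240 ∈ [21/34, 49/68) → index 7
j=9: u_9=61/80 ∈ [49/68, 53/68) → index 9
j=10: u_10=203/240 ∈ [53/68, 61/68) → index 10
j=11: u_11=223/240 ∈ [61/68, 1) → index 11

0 0 1 1 2 3 5 5 7 9 10 11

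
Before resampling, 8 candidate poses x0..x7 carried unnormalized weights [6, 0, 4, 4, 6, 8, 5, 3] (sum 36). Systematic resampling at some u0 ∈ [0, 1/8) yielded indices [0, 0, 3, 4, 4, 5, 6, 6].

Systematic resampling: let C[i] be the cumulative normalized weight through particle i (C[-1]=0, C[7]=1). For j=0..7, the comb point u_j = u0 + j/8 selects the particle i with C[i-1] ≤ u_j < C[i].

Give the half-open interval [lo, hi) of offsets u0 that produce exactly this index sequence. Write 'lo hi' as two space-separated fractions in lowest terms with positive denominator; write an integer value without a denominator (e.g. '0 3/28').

1/36 1/24

C = [1/6, 1/6, 5/18, 7/18, 5/9, 7/9, 11/12, 1]
j=0 picked index 0: u0 ∈ [0, 1/6)
j=1 picked index 0: u0 ∈ [-1/8, 1/24)
j=2 picked index 3: u0 ∈ [1/36, 5/36)
j=3 picked index 4: u0 ∈ [1/72, 13/72)
j=4 picked index 4: u0 ∈ [-1/9, 1/18)
j=5 picked index 5: u0 ∈ [-5/72, 11/72)
j=6 picked index 6: u0 ∈ [1/36, 1/6)
j=7 picked index 6: u0 ∈ [-7/72, 1/24)
intersection: [1/36, 1/24)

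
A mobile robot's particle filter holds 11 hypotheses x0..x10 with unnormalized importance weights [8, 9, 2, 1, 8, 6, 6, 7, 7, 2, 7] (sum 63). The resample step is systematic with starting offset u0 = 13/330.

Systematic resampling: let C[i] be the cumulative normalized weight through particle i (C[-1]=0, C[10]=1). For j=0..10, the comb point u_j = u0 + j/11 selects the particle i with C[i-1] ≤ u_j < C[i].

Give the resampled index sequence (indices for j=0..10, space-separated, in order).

C = [8/63, 17/63, 19/63, 20/63, 4/9, 34/63, 40/63, 47/63, 6/7, 8/9, 1]
j=0: u_0=13/330 ∈ [0, 8/63) → index 0
j=1: u_1=43/330 ∈ [8/63, 17/63) → index 1
j=2: u_2=73/330 ∈ [8/63, 17/63) → index 1
j=3: u_3=103/330 ∈ [19/63, 20/63) → index 3
j=4: u_4=133/330 ∈ [20/63, 4/9) → index 4
j=5: u_5=163/330 ∈ [4/9, 34/63) → index 5
j=6: u_6=193/330 ∈ [34/63, 40/63) → index 6
j=7: u_7=223/330 ∈ [40/63, 47/63) → index 7
j=8: u_8=23/30 ∈ [47/63, 6/7) → index 8
j=9: u_9=283/330 ∈ [6/7, 8/9) → index 9
j=10: u_10=313/330 ∈ [8/9, 1) → index 10

0 1 1 3 4 5 6 7 8 9 10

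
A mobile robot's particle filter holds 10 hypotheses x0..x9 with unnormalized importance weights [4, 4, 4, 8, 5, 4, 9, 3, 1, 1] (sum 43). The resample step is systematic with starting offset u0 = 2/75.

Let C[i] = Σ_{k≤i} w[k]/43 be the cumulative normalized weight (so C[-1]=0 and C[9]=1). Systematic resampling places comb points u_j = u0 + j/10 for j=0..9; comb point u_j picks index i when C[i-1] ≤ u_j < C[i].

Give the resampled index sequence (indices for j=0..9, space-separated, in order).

C = [4/43, 8/43, 12/43, 20/43, 25/43, 29/43, 38/43, 41/43, 42/43, 1]
j=0: u_0=2/75 ∈ [0, 4/43) → index 0
j=1: u_1=19/150 ∈ [4/43, 8/43) → index 1
j=2: u_2=17/75 ∈ [8/43, 12/43) → index 2
j=3: u_3=49/150 ∈ [12/43, 20/43) → index 3
j=4: u_4=32/75 ∈ [12/43, 20/43) → index 3
j=5: u_5=79/150 ∈ [20/43, 25/43) → index 4
j=6: u_6=47/75 ∈ [25/43, 29/43) → index 5
j=7: u_7=109/150 ∈ [29/43, 38/43) → index 6
j=8: u_8=62/75 ∈ [29/43, 38/43) → index 6
j=9: u_9=139/150 ∈ [38/43, 41/43) → index 7

0 1 2 3 3 4 5 6 6 7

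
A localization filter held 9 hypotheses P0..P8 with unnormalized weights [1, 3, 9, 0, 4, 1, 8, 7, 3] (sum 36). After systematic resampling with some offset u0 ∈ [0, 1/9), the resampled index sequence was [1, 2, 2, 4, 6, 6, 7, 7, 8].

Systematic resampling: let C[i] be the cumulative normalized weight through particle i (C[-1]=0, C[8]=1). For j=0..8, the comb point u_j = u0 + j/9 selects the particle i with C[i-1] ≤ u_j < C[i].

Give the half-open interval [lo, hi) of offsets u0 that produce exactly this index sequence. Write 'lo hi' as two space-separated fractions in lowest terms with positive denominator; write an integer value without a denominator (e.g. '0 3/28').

1/18 1/9

C = [1/36, 1/9, 13/36, 13/36, 17/36, 1/2, 13/18, 11/12, 1]
j=0 picked index 1: u0 ∈ [1/36, 1/9)
j=1 picked index 2: u0 ∈ [0, 1/4)
j=2 picked index 2: u0 ∈ [-1/9, 5/36)
j=3 picked index 4: u0 ∈ [1/36, 5/36)
j=4 picked index 6: u0 ∈ [1/18, 5/18)
j=5 picked index 6: u0 ∈ [-1/18, 1/6)
j=6 picked index 7: u0 ∈ [1/18, 1/4)
j=7 picked index 7: u0 ∈ [-1/18, 5/36)
j=8 picked index 8: u0 ∈ [1/36, 1/9)
intersection: [1/18, 1/9)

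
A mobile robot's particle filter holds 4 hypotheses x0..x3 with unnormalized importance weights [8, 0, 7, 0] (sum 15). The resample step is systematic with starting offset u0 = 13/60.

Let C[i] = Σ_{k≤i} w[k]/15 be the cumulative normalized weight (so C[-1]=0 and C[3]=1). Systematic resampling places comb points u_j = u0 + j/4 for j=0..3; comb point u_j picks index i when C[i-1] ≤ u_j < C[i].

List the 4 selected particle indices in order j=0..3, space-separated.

C = [8/15, 8/15, 1, 1]
j=0: u_0=13/60 ∈ [0, 8/15) → index 0
j=1: u_1=7/15 ∈ [0, 8/15) → index 0
j=2: u_2=43/60 ∈ [8/15, 1) → index 2
j=3: u_3=29/30 ∈ [8/15, 1) → index 2

0 0 2 2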